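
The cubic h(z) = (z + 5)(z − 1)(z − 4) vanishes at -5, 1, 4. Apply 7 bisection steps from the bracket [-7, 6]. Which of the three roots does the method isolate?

z = -0.5 gives h = 30.375, positive; keep [-7, -0.5]
z = -3.75 gives h = 46.015625, positive; keep [-7, -3.75]
z = -5.375 gives h = -22.412109, negative; keep [-5.375, -3.75]
z = -4.5625 gives h = 20.8376, positive; keep [-5.375, -4.5625]
z = -4.96875 gives h = 1.6729, positive; keep [-5.375, -4.96875]
z = -5.171875 gives h = -9.7294, negative; keep [-5.171875, -4.96875]
z = -5.0703125 gives h = -3.8714, negative; keep [-5.0703125, -4.96875]

-5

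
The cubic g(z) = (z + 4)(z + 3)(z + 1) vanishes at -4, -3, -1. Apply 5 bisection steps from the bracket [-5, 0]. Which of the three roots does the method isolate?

z = -2.5 gives g = -1.125, negative; keep [-2.5, 0]
z = -1.25 gives g = -1.203125, negative; keep [-1.25, 0]
z = -0.625 gives g = 3.005859, positive; keep [-1.25, -0.625]
z = -0.9375 gives g = 0.3948, positive; keep [-1.25, -0.9375]
z = -1.09375 gives g = -0.5194, negative; keep [-1.09375, -0.9375]

-1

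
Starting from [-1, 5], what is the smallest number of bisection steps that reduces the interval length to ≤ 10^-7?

Width after n steps is 6/2^n. Need 2^n ≥ 6/10^-7 = 60000000.
2^25 = 33554432 < 60000000 ≤ 2^26 = 67108864, so n = 26.

26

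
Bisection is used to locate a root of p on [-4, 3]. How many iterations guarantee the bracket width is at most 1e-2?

10

Width after n steps is 7/2^n. Need 2^n ≥ 7/1e-2 = 700.
2^9 = 512 < 700 ≤ 2^10 = 1024, so n = 10.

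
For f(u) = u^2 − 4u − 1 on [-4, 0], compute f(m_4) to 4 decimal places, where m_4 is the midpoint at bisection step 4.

0.0625

m = -2, f(m) = 11 (+); new bracket [-2, 0]
m = -1, f(m) = 4 (+); new bracket [-1, 0]
m = -0.5, f(m) = 1.25 (+); new bracket [-0.5, 0]
m = -0.25, f(m) = 0.0625 (+); new bracket [-0.25, 0]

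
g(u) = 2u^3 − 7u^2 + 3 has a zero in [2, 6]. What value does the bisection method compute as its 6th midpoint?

midpoint 4: g = 19 > 0 → [2, 4]
midpoint 3: g = -6 < 0 → [3, 4]
midpoint 3.5: g = 3 > 0 → [3, 3.5]
midpoint 3.25: g = -2.2812 < 0 → [3.25, 3.5]
midpoint 3.375: g = 0.1523 > 0 → [3.25, 3.375]
midpoint 3.3125: g = -1.1147 < 0 → [3.3125, 3.375]

3.3125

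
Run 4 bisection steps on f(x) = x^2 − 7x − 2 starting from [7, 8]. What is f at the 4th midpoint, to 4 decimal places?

m = 7.5, f(m) = 1.75 (+); new bracket [7, 7.5]
m = 7.25, f(m) = -0.1875 (−); new bracket [7.25, 7.5]
m = 7.375, f(m) = 0.765625 (+); new bracket [7.25, 7.375]
m = 7.3125, f(m) = 0.2852 (+); new bracket [7.25, 7.3125]

0.2852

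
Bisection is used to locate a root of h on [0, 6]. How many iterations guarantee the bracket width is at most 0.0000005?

24

Width after n steps is 6/2^n. Need 2^n ≥ 6/0.0000005 = 12000000.
2^23 = 8388608 < 12000000 ≤ 2^24 = 16777216, so n = 24.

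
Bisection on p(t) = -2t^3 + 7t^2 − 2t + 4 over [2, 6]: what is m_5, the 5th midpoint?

t = 4 gives p = -20, negative; keep [2, 4]
t = 3 gives p = 7, positive; keep [3, 4]
t = 3.5 gives p = -3, negative; keep [3, 3.5]
t = 3.25 gives p = 2.7812, positive; keep [3.25, 3.5]
t = 3.375 gives p = 0.0977, positive; keep [3.375, 3.5]

3.375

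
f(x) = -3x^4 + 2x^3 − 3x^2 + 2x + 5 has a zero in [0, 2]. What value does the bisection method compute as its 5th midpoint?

x = 1 gives f = 3, positive; keep [1, 2]
x = 1.5 gives f = -7.1875, negative; keep [1, 1.5]
x = 1.25 gives f = -0.605469, negative; keep [1, 1.25]
x = 1.125 gives f = 1.4954, positive; keep [1.125, 1.25]
x = 1.1875 gives f = 0.528, positive; keep [1.1875, 1.25]

1.1875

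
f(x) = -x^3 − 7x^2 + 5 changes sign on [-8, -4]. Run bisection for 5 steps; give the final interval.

[-7, -6.875]

m = -6, f(m) = -31 (−); new bracket [-8, -6]
m = -7, f(m) = 5 (+); new bracket [-7, -6]
m = -6.5, f(m) = -16.125 (−); new bracket [-7, -6.5]
m = -6.75, f(m) = -6.3906 (−); new bracket [-7, -6.75]
m = -6.875, f(m) = -0.9082 (−); new bracket [-7, -6.875]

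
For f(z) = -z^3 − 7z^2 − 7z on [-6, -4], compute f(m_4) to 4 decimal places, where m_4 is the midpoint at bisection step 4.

2.2949

m = -5, f(m) = -15 (−); new bracket [-6, -5]
m = -5.5, f(m) = -6.875 (−); new bracket [-6, -5.5]
m = -5.75, f(m) = -1.078125 (−); new bracket [-6, -5.75]
m = -5.875, f(m) = 2.2949 (+); new bracket [-5.875, -5.75]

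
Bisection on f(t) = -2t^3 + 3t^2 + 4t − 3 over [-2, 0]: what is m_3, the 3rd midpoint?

midpoint -1: f = -2 < 0 → [-2, -1]
midpoint -1.5: f = 4.5 > 0 → [-1.5, -1]
midpoint -1.25: f = 0.59375 > 0 → [-1.25, -1]

-1.25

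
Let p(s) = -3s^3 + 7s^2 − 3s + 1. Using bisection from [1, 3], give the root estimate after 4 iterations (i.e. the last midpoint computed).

1.875

p(2) = -1 < 0, so the root lies in [1, 2]
p(1.5) = 2.125 > 0, so the root lies in [1.5, 2]
p(1.75) = 1.109375 > 0, so the root lies in [1.75, 2]
p(1.875) = 0.209 > 0, so the root lies in [1.875, 2]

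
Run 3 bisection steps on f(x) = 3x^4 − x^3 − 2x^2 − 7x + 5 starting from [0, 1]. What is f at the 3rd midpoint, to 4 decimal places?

0.0574

x = 0.5 gives f = 1.0625, positive; keep [0.5, 1]
x = 0.75 gives f = -0.847656, negative; keep [0.5, 0.75]
x = 0.625 gives f = 0.057373, positive; keep [0.625, 0.75]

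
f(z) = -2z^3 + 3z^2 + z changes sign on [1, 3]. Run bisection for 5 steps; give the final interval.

z = 2 gives f = -2, negative; keep [1, 2]
z = 1.5 gives f = 1.5, positive; keep [1.5, 2]
z = 1.75 gives f = 0.21875, positive; keep [1.75, 2]
z = 1.875 gives f = -0.7617, negative; keep [1.75, 1.875]
z = 1.8125 gives f = -0.2407, negative; keep [1.75, 1.8125]

[1.75, 1.8125]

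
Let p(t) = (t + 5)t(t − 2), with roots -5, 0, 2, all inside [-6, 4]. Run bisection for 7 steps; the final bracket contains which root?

p(-1) = 12 > 0, so the root lies in [-6, -1]
p(-3.5) = 28.875 > 0, so the root lies in [-6, -3.5]
p(-4.75) = 8.015625 > 0, so the root lies in [-6, -4.75]
p(-5.375) = -14.8652 < 0, so the root lies in [-5.375, -4.75]
p(-5.0625) = -2.2346 < 0, so the root lies in [-5.0625, -4.75]
p(-4.90625) = 3.1766 > 0, so the root lies in [-5.0625, -4.90625]
p(-4.984375) = 0.5439 > 0, so the root lies in [-5.0625, -4.984375]

-5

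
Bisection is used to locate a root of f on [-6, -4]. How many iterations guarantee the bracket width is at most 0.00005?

Width after n steps is 2/2^n. Need 2^n ≥ 2/0.00005 = 40000.
2^15 = 32768 < 40000 ≤ 2^16 = 65536, so n = 16.

16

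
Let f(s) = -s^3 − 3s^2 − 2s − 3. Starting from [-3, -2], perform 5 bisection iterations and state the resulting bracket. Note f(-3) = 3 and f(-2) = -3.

f(-2.5) = -1.125 < 0, so the root lies in [-3, -2.5]
f(-2.75) = 0.609375 > 0, so the root lies in [-2.75, -2.5]
f(-2.625) = -0.333984 < 0, so the root lies in [-2.75, -2.625]
f(-2.6875) = 0.1179 > 0, so the root lies in [-2.6875, -2.625]
f(-2.65625) = -0.1129 < 0, so the root lies in [-2.6875, -2.65625]

[-2.6875, -2.65625]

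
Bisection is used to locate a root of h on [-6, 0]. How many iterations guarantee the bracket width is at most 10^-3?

13

Width after n steps is 6/2^n. Need 2^n ≥ 6/10^-3 = 6000.
2^12 = 4096 < 6000 ≤ 2^13 = 8192, so n = 13.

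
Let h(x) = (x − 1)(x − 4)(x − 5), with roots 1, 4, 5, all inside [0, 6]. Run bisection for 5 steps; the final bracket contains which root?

x = 3 gives h = 4, positive; keep [0, 3]
x = 1.5 gives h = 4.375, positive; keep [0, 1.5]
x = 0.75 gives h = -3.453125, negative; keep [0.75, 1.5]
x = 1.125 gives h = 1.3926, positive; keep [0.75, 1.125]
x = 0.9375 gives h = -0.7776, negative; keep [0.9375, 1.125]

1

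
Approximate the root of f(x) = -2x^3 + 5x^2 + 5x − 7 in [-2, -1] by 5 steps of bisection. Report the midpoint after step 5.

x = -1.5 gives f = 3.5, positive; keep [-1.5, -1]
x = -1.25 gives f = -1.53125, negative; keep [-1.5, -1.25]
x = -1.375 gives f = 0.777344, positive; keep [-1.375, -1.25]
x = -1.3125 gives f = -0.4272, negative; keep [-1.375, -1.3125]
x = -1.34375 gives f = 0.1623, positive; keep [-1.34375, -1.3125]

-1.34375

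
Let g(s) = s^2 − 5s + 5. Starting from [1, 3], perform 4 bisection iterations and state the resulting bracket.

g(2) = -1 < 0, so the root lies in [1, 2]
g(1.5) = -0.25 < 0, so the root lies in [1, 1.5]
g(1.25) = 0.3125 > 0, so the root lies in [1.25, 1.5]
g(1.375) = 0.0156 > 0, so the root lies in [1.375, 1.5]

[1.375, 1.5]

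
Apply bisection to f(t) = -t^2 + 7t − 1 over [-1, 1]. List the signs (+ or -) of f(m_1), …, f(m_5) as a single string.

midpoint 0: f = -1 < 0 → [0, 1]
midpoint 0.5: f = 2.25 > 0 → [0, 0.5]
midpoint 0.25: f = 0.6875 > 0 → [0, 0.25]
midpoint 0.125: f = -0.1406 < 0 → [0.125, 0.25]
midpoint 0.1875: f = 0.2773 > 0 → [0.125, 0.1875]

-++-+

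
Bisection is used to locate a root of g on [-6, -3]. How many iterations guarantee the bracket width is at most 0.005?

10

Width after n steps is 3/2^n. Need 2^n ≥ 3/0.005 = 600.
2^9 = 512 < 600 ≤ 2^10 = 1024, so n = 10.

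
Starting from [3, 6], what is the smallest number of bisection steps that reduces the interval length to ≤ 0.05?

Width after n steps is 3/2^n. Need 2^n ≥ 3/0.05 = 60.
2^5 = 32 < 60 ≤ 2^6 = 64, so n = 6.

6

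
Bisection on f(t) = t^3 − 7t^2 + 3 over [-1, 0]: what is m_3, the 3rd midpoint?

-0.625

t = -0.5 gives f = 1.125, positive; keep [-1, -0.5]
t = -0.75 gives f = -1.359375, negative; keep [-0.75, -0.5]
t = -0.625 gives f = 0.021484, positive; keep [-0.75, -0.625]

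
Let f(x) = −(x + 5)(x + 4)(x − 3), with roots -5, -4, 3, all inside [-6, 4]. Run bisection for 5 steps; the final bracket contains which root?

x = -1 gives f = 48, positive; keep [-1, 4]
x = 1.5 gives f = 53.625, positive; keep [1.5, 4]
x = 2.75 gives f = 13.078125, positive; keep [2.75, 4]
x = 3.375 gives f = -23.1621, negative; keep [2.75, 3.375]
x = 3.0625 gives f = -3.5588, negative; keep [2.75, 3.0625]

3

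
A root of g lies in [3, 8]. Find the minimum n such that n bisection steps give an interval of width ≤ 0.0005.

Width after n steps is 5/2^n. Need 2^n ≥ 5/0.0005 = 10000.
2^13 = 8192 < 10000 ≤ 2^14 = 16384, so n = 14.

14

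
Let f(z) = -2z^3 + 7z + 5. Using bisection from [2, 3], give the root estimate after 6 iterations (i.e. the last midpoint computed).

m = 2.5, f(m) = -8.75 (−); new bracket [2, 2.5]
m = 2.25, f(m) = -2.03125 (−); new bracket [2, 2.25]
m = 2.125, f(m) = 0.683594 (+); new bracket [2.125, 2.25]
m = 2.1875, f(m) = -0.6226 (−); new bracket [2.125, 2.1875]
m = 2.15625, f(m) = 0.0432 (+); new bracket [2.15625, 2.1875]
m = 2.171875, f(m) = -0.2865 (−); new bracket [2.15625, 2.171875]

2.171875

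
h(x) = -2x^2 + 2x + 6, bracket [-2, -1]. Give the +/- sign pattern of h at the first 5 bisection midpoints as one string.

midpoint -1.5: h = -1.5 < 0 → [-1.5, -1]
midpoint -1.25: h = 0.375 > 0 → [-1.5, -1.25]
midpoint -1.375: h = -0.53125 < 0 → [-1.375, -1.25]
midpoint -1.3125: h = -0.0703 < 0 → [-1.3125, -1.25]
midpoint -1.28125: h = 0.1543 > 0 → [-1.3125, -1.28125]

-+--+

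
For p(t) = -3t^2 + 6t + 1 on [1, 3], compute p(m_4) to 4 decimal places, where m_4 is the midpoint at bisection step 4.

0.2031

t = 2 gives p = 1, positive; keep [2, 3]
t = 2.5 gives p = -2.75, negative; keep [2, 2.5]
t = 2.25 gives p = -0.6875, negative; keep [2, 2.25]
t = 2.125 gives p = 0.2031, positive; keep [2.125, 2.25]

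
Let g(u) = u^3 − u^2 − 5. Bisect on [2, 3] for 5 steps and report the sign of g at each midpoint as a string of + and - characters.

+++--

midpoint 2.5: g = 4.375 > 0 → [2, 2.5]
midpoint 2.25: g = 1.328125 > 0 → [2, 2.25]
midpoint 2.125: g = 0.080078 > 0 → [2, 2.125]
midpoint 2.0625: g = -0.4802 < 0 → [2.0625, 2.125]
midpoint 2.09375: g = -0.2052 < 0 → [2.09375, 2.125]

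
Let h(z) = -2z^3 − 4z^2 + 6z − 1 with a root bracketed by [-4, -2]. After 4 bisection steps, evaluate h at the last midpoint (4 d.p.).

2.2227

midpoint -3: h = -1 < 0 → [-4, -3]
midpoint -3.5: h = 14.75 > 0 → [-3.5, -3]
midpoint -3.25: h = 5.90625 > 0 → [-3.25, -3]
midpoint -3.125: h = 2.2227 > 0 → [-3.125, -3]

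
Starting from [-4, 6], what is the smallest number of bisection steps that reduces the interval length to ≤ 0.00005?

Width after n steps is 10/2^n. Need 2^n ≥ 10/0.00005 = 200000.
2^17 = 131072 < 200000 ≤ 2^18 = 262144, so n = 18.

18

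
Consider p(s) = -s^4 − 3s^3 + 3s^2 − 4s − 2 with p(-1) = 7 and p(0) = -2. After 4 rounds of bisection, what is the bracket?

[-0.375, -0.3125]

midpoint -0.5: p = 1.0625 > 0 → [-0.5, 0]
midpoint -0.25: p = -0.769531 < 0 → [-0.5, -0.25]
midpoint -0.375: p = 0.060303 > 0 → [-0.375, -0.25]
midpoint -0.3125: p = -0.375 < 0 → [-0.375, -0.3125]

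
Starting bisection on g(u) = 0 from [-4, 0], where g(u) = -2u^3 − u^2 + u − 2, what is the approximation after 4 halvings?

u = -2 gives g = 8, positive; keep [-2, 0]
u = -1 gives g = -2, negative; keep [-2, -1]
u = -1.5 gives g = 1, positive; keep [-1.5, -1]
u = -1.25 gives g = -0.9062, negative; keep [-1.5, -1.25]

-1.25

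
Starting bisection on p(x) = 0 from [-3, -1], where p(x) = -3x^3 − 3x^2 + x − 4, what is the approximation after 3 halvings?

p(-2) = 6 > 0, so the root lies in [-2, -1]
p(-1.5) = -2.125 < 0, so the root lies in [-2, -1.5]
p(-1.75) = 1.140625 > 0, so the root lies in [-1.75, -1.5]

-1.75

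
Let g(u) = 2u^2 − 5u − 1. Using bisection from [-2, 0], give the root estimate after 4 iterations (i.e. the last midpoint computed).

m = -1, g(m) = 6 (+); new bracket [-1, 0]
m = -0.5, g(m) = 2 (+); new bracket [-0.5, 0]
m = -0.25, g(m) = 0.375 (+); new bracket [-0.25, 0]
m = -0.125, g(m) = -0.3438 (−); new bracket [-0.25, -0.125]

-0.125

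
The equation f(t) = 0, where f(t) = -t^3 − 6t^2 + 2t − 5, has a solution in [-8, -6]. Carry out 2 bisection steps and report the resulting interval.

t = -7 gives f = 30, positive; keep [-7, -6]
t = -6.5 gives f = 3.125, positive; keep [-6.5, -6]

[-6.5, -6]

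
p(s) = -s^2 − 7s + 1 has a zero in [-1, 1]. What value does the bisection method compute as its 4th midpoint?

0.125

p(0) = 1 > 0, so the root lies in [0, 1]
p(0.5) = -2.75 < 0, so the root lies in [0, 0.5]
p(0.25) = -0.8125 < 0, so the root lies in [0, 0.25]
p(0.125) = 0.1094 > 0, so the root lies in [0.125, 0.25]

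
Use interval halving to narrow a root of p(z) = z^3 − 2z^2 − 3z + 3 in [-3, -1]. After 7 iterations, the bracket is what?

m = -2, p(m) = -7 (−); new bracket [-2, -1]
m = -1.5, p(m) = -0.375 (−); new bracket [-1.5, -1]
m = -1.25, p(m) = 1.671875 (+); new bracket [-1.5, -1.25]
m = -1.375, p(m) = 0.7441 (+); new bracket [-1.5, -1.375]
m = -1.4375, p(m) = 0.2092 (+); new bracket [-1.5, -1.4375]
m = -1.46875, p(m) = -0.0766 (−); new bracket [-1.46875, -1.4375]
m = -1.453125, p(m) = 0.0679 (+); new bracket [-1.46875, -1.453125]

[-1.46875, -1.453125]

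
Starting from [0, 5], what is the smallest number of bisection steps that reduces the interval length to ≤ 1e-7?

26

Width after n steps is 5/2^n. Need 2^n ≥ 5/1e-7 = 50000000.
2^25 = 33554432 < 50000000 ≤ 2^26 = 67108864, so n = 26.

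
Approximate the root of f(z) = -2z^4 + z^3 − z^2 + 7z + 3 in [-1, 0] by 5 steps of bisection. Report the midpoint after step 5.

midpoint -0.5: f = -1 < 0 → [-0.5, 0]
midpoint -0.25: f = 1.164062 > 0 → [-0.5, -0.25]
midpoint -0.375: f = 0.14209 > 0 → [-0.5, -0.375]
midpoint -0.4375: f = -0.4109 < 0 → [-0.4375, -0.375]
midpoint -0.40625: f = -0.1303 < 0 → [-0.40625, -0.375]

-0.40625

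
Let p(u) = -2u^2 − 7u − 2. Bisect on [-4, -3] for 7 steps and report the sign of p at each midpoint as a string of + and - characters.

--+-+++

midpoint -3.5: p = -2 < 0 → [-3.5, -3]
midpoint -3.25: p = -0.375 < 0 → [-3.25, -3]
midpoint -3.125: p = 0.34375 > 0 → [-3.25, -3.125]
midpoint -3.1875: p = -0.0078 < 0 → [-3.1875, -3.125]
midpoint -3.15625: p = 0.1699 > 0 → [-3.1875, -3.15625]
midpoint -3.171875: p = 0.0815 > 0 → [-3.1875, -3.171875]
midpoint -3.1796875: p = 0.037 > 0 → [-3.1875, -3.1796875]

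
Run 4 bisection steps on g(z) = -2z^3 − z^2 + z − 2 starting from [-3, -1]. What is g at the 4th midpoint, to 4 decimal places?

z = -2 gives g = 8, positive; keep [-2, -1]
z = -1.5 gives g = 1, positive; keep [-1.5, -1]
z = -1.25 gives g = -0.90625, negative; keep [-1.5, -1.25]
z = -1.375 gives g = -0.0664, negative; keep [-1.5, -1.375]

-0.0664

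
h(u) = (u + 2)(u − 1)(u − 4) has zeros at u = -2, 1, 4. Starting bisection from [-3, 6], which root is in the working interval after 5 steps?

4

u = 1.5 gives h = -4.375, negative; keep [1.5, 6]
u = 3.75 gives h = -3.953125, negative; keep [3.75, 6]
u = 4.875 gives h = 23.310547, positive; keep [3.75, 4.875]
u = 4.3125 gives h = 6.5344, positive; keep [3.75, 4.3125]
u = 4.03125 gives h = 0.5713, positive; keep [3.75, 4.03125]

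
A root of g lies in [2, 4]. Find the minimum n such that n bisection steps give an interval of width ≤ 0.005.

9

Width after n steps is 2/2^n. Need 2^n ≥ 2/0.005 = 400.
2^8 = 256 < 400 ≤ 2^9 = 512, so n = 9.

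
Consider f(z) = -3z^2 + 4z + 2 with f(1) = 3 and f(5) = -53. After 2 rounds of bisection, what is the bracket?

[1, 2]

m = 3, f(m) = -13 (−); new bracket [1, 3]
m = 2, f(m) = -2 (−); new bracket [1, 2]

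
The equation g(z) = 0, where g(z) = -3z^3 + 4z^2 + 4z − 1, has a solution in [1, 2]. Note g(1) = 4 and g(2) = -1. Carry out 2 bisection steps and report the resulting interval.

[1.75, 2]

midpoint 1.5: g = 3.875 > 0 → [1.5, 2]
midpoint 1.75: g = 2.171875 > 0 → [1.75, 2]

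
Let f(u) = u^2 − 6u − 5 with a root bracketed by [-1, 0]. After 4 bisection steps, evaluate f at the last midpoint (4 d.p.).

midpoint -0.5: f = -1.75 < 0 → [-1, -0.5]
midpoint -0.75: f = 0.0625 > 0 → [-0.75, -0.5]
midpoint -0.625: f = -0.859375 < 0 → [-0.75, -0.625]
midpoint -0.6875: f = -0.4023 < 0 → [-0.75, -0.6875]

-0.4023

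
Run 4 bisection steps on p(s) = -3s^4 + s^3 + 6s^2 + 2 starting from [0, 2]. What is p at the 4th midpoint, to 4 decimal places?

1.2161

m = 1, p(m) = 6 (+); new bracket [1, 2]
m = 1.5, p(m) = 3.6875 (+); new bracket [1.5, 2]
m = 1.75, p(m) = -2.402344 (−); new bracket [1.5, 1.75]
m = 1.625, p(m) = 1.2161 (+); new bracket [1.625, 1.75]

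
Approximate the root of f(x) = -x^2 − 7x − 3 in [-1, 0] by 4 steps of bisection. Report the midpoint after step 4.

-0.4375

m = -0.5, f(m) = 0.25 (+); new bracket [-0.5, 0]
m = -0.25, f(m) = -1.3125 (−); new bracket [-0.5, -0.25]
m = -0.375, f(m) = -0.515625 (−); new bracket [-0.5, -0.375]
m = -0.4375, f(m) = -0.1289 (−); new bracket [-0.5, -0.4375]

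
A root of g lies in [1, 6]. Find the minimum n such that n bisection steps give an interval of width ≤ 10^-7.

26

Width after n steps is 5/2^n. Need 2^n ≥ 5/10^-7 = 50000000.
2^25 = 33554432 < 50000000 ≤ 2^26 = 67108864, so n = 26.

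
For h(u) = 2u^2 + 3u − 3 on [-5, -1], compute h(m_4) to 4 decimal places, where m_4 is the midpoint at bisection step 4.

midpoint -3: h = 6 > 0 → [-3, -1]
midpoint -2: h = -1 < 0 → [-3, -2]
midpoint -2.5: h = 2 > 0 → [-2.5, -2]
midpoint -2.25: h = 0.375 > 0 → [-2.25, -2]

0.3750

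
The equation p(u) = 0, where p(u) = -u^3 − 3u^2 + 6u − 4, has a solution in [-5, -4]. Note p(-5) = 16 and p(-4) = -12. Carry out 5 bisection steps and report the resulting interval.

[-4.53125, -4.5]

midpoint -4.5: p = -0.625 < 0 → [-5, -4.5]
midpoint -4.75: p = 6.984375 > 0 → [-4.75, -4.5]
midpoint -4.625: p = 3.009766 > 0 → [-4.625, -4.5]
midpoint -4.5625: p = 1.1506 > 0 → [-4.5625, -4.5]
midpoint -4.53125: p = 0.2525 > 0 → [-4.53125, -4.5]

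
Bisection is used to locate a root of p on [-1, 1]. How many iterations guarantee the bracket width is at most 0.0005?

Width after n steps is 2/2^n. Need 2^n ≥ 2/0.0005 = 4000.
2^11 = 2048 < 4000 ≤ 2^12 = 4096, so n = 12.

12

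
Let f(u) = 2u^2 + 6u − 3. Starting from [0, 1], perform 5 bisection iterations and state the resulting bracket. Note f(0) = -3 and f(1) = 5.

u = 0.5 gives f = 0.5, positive; keep [0, 0.5]
u = 0.25 gives f = -1.375, negative; keep [0.25, 0.5]
u = 0.375 gives f = -0.46875, negative; keep [0.375, 0.5]
u = 0.4375 gives f = 0.0078, positive; keep [0.375, 0.4375]
u = 0.40625 gives f = -0.2324, negative; keep [0.40625, 0.4375]

[0.40625, 0.4375]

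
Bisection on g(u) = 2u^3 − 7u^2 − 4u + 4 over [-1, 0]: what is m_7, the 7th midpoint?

m = -0.5, g(m) = 4 (+); new bracket [-1, -0.5]
m = -0.75, g(m) = 2.21875 (+); new bracket [-1, -0.75]
m = -0.875, g(m) = 0.800781 (+); new bracket [-1, -0.875]
m = -0.9375, g(m) = -0.0503 (−); new bracket [-0.9375, -0.875]
m = -0.90625, g(m) = 0.3874 (+); new bracket [-0.9375, -0.90625]
m = -0.921875, g(m) = 0.1716 (+); new bracket [-0.9375, -0.921875]
m = -0.9296875, g(m) = 0.0614 (+); new bracket [-0.9375, -0.9296875]

-0.9296875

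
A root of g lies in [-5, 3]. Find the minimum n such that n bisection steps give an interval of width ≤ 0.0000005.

Width after n steps is 8/2^n. Need 2^n ≥ 8/0.0000005 = 16000000.
2^23 = 8388608 < 16000000 ≤ 2^24 = 16777216, so n = 24.

24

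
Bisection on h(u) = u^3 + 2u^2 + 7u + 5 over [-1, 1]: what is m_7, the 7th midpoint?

u = 0 gives h = 5, positive; keep [-1, 0]
u = -0.5 gives h = 1.875, positive; keep [-1, -0.5]
u = -0.75 gives h = 0.453125, positive; keep [-1, -0.75]
u = -0.875 gives h = -0.2637, negative; keep [-0.875, -0.75]
u = -0.8125 gives h = 0.0964, positive; keep [-0.875, -0.8125]
u = -0.84375 gives h = -0.0831, negative; keep [-0.84375, -0.8125]
u = -0.828125 gives h = 0.0068, positive; keep [-0.84375, -0.828125]

-0.828125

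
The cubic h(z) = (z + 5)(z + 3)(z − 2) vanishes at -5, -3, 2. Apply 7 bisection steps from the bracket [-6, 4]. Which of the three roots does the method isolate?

h(-1) = -24 < 0, so the root lies in [-1, 4]
h(1.5) = -14.625 < 0, so the root lies in [1.5, 4]
h(2.75) = 33.421875 > 0, so the root lies in [1.5, 2.75]
h(2.125) = 4.5645 > 0, so the root lies in [1.5, 2.125]
h(1.8125) = -6.1472 < 0, so the root lies in [1.8125, 2.125]
h(1.96875) = -1.0821 < 0, so the root lies in [1.96875, 2.125]
h(2.046875) = 1.6671 > 0, so the root lies in [1.96875, 2.046875]

2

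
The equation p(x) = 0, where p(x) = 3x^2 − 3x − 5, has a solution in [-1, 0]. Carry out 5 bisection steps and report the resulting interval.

m = -0.5, p(m) = -2.75 (−); new bracket [-1, -0.5]
m = -0.75, p(m) = -1.0625 (−); new bracket [-1, -0.75]
m = -0.875, p(m) = -0.078125 (−); new bracket [-1, -0.875]
m = -0.9375, p(m) = 0.4492 (+); new bracket [-0.9375, -0.875]
m = -0.90625, p(m) = 0.1826 (+); new bracket [-0.90625, -0.875]

[-0.90625, -0.875]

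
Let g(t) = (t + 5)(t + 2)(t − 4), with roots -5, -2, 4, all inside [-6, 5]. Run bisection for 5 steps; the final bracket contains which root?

t = -0.5 gives g = -30.375, negative; keep [-0.5, 5]
t = 2.25 gives g = -53.921875, negative; keep [2.25, 5]
t = 3.625 gives g = -18.193359, negative; keep [3.625, 5]
t = 4.3125 gives g = 18.3704, positive; keep [3.625, 4.3125]
t = 3.96875 gives g = -1.6729, negative; keep [3.96875, 4.3125]

4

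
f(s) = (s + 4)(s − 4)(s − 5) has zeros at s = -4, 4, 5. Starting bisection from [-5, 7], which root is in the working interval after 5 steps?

-4

s = 1 gives f = 60, positive; keep [-5, 1]
s = -2 gives f = 84, positive; keep [-5, -2]
s = -3.5 gives f = 31.875, positive; keep [-5, -3.5]
s = -4.25 gives f = -19.0781, negative; keep [-4.25, -3.5]
s = -3.875 gives f = 8.7363, positive; keep [-4.25, -3.875]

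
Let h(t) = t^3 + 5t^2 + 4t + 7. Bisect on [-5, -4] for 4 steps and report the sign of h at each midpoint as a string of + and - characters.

-+++

m = -4.5, h(m) = -0.875 (−); new bracket [-4.5, -4]
m = -4.25, h(m) = 3.546875 (+); new bracket [-4.5, -4.25]
m = -4.375, h(m) = 1.462891 (+); new bracket [-4.5, -4.375]
m = -4.4375, h(m) = 0.3264 (+); new bracket [-4.5, -4.4375]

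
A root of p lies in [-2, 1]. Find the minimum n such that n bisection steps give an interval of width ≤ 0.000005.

Width after n steps is 3/2^n. Need 2^n ≥ 3/0.000005 = 600000.
2^19 = 524288 < 600000 ≤ 2^20 = 1048576, so n = 20.

20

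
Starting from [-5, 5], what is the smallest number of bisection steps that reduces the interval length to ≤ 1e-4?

Width after n steps is 10/2^n. Need 2^n ≥ 10/1e-4 = 100000.
2^16 = 65536 < 100000 ≤ 2^17 = 131072, so n = 17.

17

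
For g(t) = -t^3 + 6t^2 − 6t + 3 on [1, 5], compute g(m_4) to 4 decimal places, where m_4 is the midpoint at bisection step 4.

t = 3 gives g = 12, positive; keep [3, 5]
t = 4 gives g = 11, positive; keep [4, 5]
t = 4.5 gives g = 6.375, positive; keep [4.5, 5]
t = 4.75 gives g = 2.7031, positive; keep [4.75, 5]

2.7031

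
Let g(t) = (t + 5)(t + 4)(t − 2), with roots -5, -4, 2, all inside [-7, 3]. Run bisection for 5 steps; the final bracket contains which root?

t = -2 gives g = -24, negative; keep [-2, 3]
t = 0.5 gives g = -37.125, negative; keep [0.5, 3]
t = 1.75 gives g = -9.703125, negative; keep [1.75, 3]
t = 2.375 gives g = 17.6309, positive; keep [1.75, 2.375]
t = 2.0625 gives g = 2.676, positive; keep [1.75, 2.0625]

2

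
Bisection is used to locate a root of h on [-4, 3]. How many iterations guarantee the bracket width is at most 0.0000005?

24

Width after n steps is 7/2^n. Need 2^n ≥ 7/0.0000005 = 14000000.
2^23 = 8388608 < 14000000 ≤ 2^24 = 16777216, so n = 24.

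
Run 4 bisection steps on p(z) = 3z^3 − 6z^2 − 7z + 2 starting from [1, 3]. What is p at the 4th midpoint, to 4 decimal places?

m = 2, p(m) = -12 (−); new bracket [2, 3]
m = 2.5, p(m) = -6.125 (−); new bracket [2.5, 3]
m = 2.75, p(m) = -0.234375 (−); new bracket [2.75, 3]
m = 2.875, p(m) = 3.5723 (+); new bracket [2.75, 2.875]

3.5723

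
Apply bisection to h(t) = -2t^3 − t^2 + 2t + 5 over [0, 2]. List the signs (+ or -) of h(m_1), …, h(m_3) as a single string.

+-+

midpoint 1: h = 4 > 0 → [1, 2]
midpoint 1.5: h = -1 < 0 → [1, 1.5]
midpoint 1.25: h = 2.03125 > 0 → [1.25, 1.5]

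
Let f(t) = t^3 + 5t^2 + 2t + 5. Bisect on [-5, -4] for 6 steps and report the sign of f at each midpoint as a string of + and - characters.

++--++

t = -4.5 gives f = 6.125, positive; keep [-5, -4.5]
t = -4.75 gives f = 1.140625, positive; keep [-5, -4.75]
t = -4.875 gives f = -1.779297, negative; keep [-4.875, -4.75]
t = -4.8125 gives f = -0.2825, negative; keep [-4.8125, -4.75]
t = -4.78125 gives f = 0.4382, positive; keep [-4.8125, -4.78125]
t = -4.796875 gives f = 0.0802, positive; keep [-4.8125, -4.796875]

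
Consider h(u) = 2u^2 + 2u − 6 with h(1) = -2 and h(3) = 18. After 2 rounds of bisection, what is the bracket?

h(2) = 6 > 0, so the root lies in [1, 2]
h(1.5) = 1.5 > 0, so the root lies in [1, 1.5]

[1, 1.5]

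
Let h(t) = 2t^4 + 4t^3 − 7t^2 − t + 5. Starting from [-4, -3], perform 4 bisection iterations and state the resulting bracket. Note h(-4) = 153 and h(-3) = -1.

m = -3.5, h(m) = 51.375 (+); new bracket [-3.5, -3]
m = -3.25, h(m) = 20.132812 (+); new bracket [-3.25, -3]
m = -3.125, h(m) = 8.430176 (+); new bracket [-3.125, -3]
m = -3.0625, h(m) = 3.4463 (+); new bracket [-3.0625, -3]

[-3.0625, -3]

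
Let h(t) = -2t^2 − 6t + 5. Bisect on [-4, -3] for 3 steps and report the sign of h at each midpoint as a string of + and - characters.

midpoint -3.5: h = 1.5 > 0 → [-4, -3.5]
midpoint -3.75: h = -0.625 < 0 → [-3.75, -3.5]
midpoint -3.625: h = 0.46875 > 0 → [-3.75, -3.625]

+-+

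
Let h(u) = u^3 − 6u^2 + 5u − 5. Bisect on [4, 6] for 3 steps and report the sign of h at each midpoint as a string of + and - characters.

midpoint 5: h = -5 < 0 → [5, 6]
midpoint 5.5: h = 7.375 > 0 → [5, 5.5]
midpoint 5.25: h = 0.578125 > 0 → [5, 5.25]

-++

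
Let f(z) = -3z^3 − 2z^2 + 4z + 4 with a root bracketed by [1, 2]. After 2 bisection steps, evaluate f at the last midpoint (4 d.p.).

z = 1.5 gives f = -4.625, negative; keep [1, 1.5]
z = 1.25 gives f = 0.015625, positive; keep [1.25, 1.5]

0.0156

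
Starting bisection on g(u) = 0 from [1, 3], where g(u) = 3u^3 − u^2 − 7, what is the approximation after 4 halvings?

g(2) = 13 > 0, so the root lies in [1, 2]
g(1.5) = 0.875 > 0, so the root lies in [1, 1.5]
g(1.25) = -2.703125 < 0, so the root lies in [1.25, 1.5]
g(1.375) = -1.0918 < 0, so the root lies in [1.375, 1.5]

1.375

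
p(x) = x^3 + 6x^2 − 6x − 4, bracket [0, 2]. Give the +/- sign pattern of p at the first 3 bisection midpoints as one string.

midpoint 1: p = -3 < 0 → [1, 2]
midpoint 1.5: p = 3.875 > 0 → [1, 1.5]
midpoint 1.25: p = -0.171875 < 0 → [1.25, 1.5]

-+-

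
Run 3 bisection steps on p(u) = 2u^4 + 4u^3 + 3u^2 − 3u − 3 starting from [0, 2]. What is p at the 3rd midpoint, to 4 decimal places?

u = 1 gives p = 3, positive; keep [0, 1]
u = 0.5 gives p = -3.125, negative; keep [0.5, 1]
u = 0.75 gives p = -1.242188, negative; keep [0.75, 1]

-1.2422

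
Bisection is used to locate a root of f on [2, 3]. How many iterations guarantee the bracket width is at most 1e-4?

14

Width after n steps is 1/2^n. Need 2^n ≥ 1/1e-4 = 10000.
2^13 = 8192 < 10000 ≤ 2^14 = 16384, so n = 14.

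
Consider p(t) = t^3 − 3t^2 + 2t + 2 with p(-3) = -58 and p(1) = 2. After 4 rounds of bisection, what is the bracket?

[-0.75, -0.5]

m = -1, p(m) = -4 (−); new bracket [-1, 1]
m = 0, p(m) = 2 (+); new bracket [-1, 0]
m = -0.5, p(m) = 0.125 (+); new bracket [-1, -0.5]
m = -0.75, p(m) = -1.6094 (−); new bracket [-0.75, -0.5]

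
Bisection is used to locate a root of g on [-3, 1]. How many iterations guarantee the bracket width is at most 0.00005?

Width after n steps is 4/2^n. Need 2^n ≥ 4/0.00005 = 80000.
2^16 = 65536 < 80000 ≤ 2^17 = 131072, so n = 17.

17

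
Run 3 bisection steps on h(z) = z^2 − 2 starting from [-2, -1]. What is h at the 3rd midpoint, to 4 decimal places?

-0.1094

z = -1.5 gives h = 0.25, positive; keep [-1.5, -1]
z = -1.25 gives h = -0.4375, negative; keep [-1.5, -1.25]
z = -1.375 gives h = -0.109375, negative; keep [-1.5, -1.375]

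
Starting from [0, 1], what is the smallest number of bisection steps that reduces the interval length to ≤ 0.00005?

Width after n steps is 1/2^n. Need 2^n ≥ 1/0.00005 = 20000.
2^14 = 16384 < 20000 ≤ 2^15 = 32768, so n = 15.

15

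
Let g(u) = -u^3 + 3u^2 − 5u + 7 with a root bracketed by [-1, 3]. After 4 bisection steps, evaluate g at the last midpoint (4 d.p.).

-0.4531

g(1) = 4 > 0, so the root lies in [1, 3]
g(2) = 1 > 0, so the root lies in [2, 3]
g(2.5) = -2.375 < 0, so the root lies in [2, 2.5]
g(2.25) = -0.4531 < 0, so the root lies in [2, 2.25]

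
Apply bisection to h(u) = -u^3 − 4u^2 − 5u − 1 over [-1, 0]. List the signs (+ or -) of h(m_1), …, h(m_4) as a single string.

++--

h(-0.5) = 0.625 > 0, so the root lies in [-0.5, 0]
h(-0.25) = 0.015625 > 0, so the root lies in [-0.25, 0]
h(-0.125) = -0.435547 < 0, so the root lies in [-0.25, -0.125]
h(-0.1875) = -0.1965 < 0, so the root lies in [-0.25, -0.1875]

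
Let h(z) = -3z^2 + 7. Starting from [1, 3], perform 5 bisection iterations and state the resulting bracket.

midpoint 2: h = -5 < 0 → [1, 2]
midpoint 1.5: h = 0.25 > 0 → [1.5, 2]
midpoint 1.75: h = -2.1875 < 0 → [1.5, 1.75]
midpoint 1.625: h = -0.9219 < 0 → [1.5, 1.625]
midpoint 1.5625: h = -0.3242 < 0 → [1.5, 1.5625]

[1.5, 1.5625]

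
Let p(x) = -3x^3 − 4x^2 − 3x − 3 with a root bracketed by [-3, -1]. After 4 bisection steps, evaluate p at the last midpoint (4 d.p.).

m = -2, p(m) = 11 (+); new bracket [-2, -1]
m = -1.5, p(m) = 2.625 (+); new bracket [-1.5, -1]
m = -1.25, p(m) = 0.359375 (+); new bracket [-1.25, -1]
m = -1.125, p(m) = -0.416 (−); new bracket [-1.25, -1.125]

-0.4160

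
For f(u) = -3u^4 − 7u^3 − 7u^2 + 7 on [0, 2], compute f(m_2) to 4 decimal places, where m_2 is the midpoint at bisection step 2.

midpoint 1: f = -10 < 0 → [0, 1]
midpoint 0.5: f = 4.1875 > 0 → [0.5, 1]

4.1875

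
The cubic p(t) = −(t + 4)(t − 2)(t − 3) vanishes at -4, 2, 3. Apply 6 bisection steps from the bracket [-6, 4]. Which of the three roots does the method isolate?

m = -1, p(m) = -36 (−); new bracket [-6, -1]
m = -3.5, p(m) = -17.875 (−); new bracket [-6, -3.5]
m = -4.75, p(m) = 39.234375 (+); new bracket [-4.75, -3.5]
m = -4.125, p(m) = 5.4551 (+); new bracket [-4.125, -3.5]
m = -3.8125, p(m) = -7.4246 (−); new bracket [-4.125, -3.8125]
m = -3.96875, p(m) = -1.2998 (−); new bracket [-4.125, -3.96875]

-4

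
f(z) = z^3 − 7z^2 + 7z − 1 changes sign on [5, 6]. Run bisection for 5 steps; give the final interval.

z = 5.5 gives f = -7.875, negative; keep [5.5, 6]
z = 5.75 gives f = -2.078125, negative; keep [5.75, 6]
z = 5.875 gives f = 1.294922, positive; keep [5.75, 5.875]
z = 5.8125 gives f = -0.4324, negative; keep [5.8125, 5.875]
z = 5.84375 gives f = 0.421, positive; keep [5.8125, 5.84375]

[5.8125, 5.84375]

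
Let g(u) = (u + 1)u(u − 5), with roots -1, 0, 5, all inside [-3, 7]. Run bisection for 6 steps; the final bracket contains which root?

midpoint 2: g = -18 < 0 → [2, 7]
midpoint 4.5: g = -12.375 < 0 → [4.5, 7]
midpoint 5.75: g = 29.109375 > 0 → [4.5, 5.75]
midpoint 5.125: g = 3.9238 > 0 → [4.5, 5.125]
midpoint 4.8125: g = -5.2449 < 0 → [4.8125, 5.125]
midpoint 4.96875: g = -0.9268 < 0 → [4.96875, 5.125]

5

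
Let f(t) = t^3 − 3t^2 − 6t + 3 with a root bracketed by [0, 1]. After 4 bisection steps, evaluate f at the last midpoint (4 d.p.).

-0.1155

midpoint 0.5: f = -0.625 < 0 → [0, 0.5]
midpoint 0.25: f = 1.328125 > 0 → [0.25, 0.5]
midpoint 0.375: f = 0.380859 > 0 → [0.375, 0.5]
midpoint 0.4375: f = -0.1155 < 0 → [0.375, 0.4375]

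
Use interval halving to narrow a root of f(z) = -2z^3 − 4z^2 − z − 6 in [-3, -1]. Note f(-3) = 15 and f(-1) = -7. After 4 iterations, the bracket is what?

f(-2) = -4 < 0, so the root lies in [-3, -2]
f(-2.5) = 2.75 > 0, so the root lies in [-2.5, -2]
f(-2.25) = -1.21875 < 0, so the root lies in [-2.5, -2.25]
f(-2.375) = 0.6055 > 0, so the root lies in [-2.375, -2.25]

[-2.375, -2.25]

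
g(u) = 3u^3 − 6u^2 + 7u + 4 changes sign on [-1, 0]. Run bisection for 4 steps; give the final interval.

[-0.4375, -0.375]

g(-0.5) = -1.375 < 0, so the root lies in [-0.5, 0]
g(-0.25) = 1.828125 > 0, so the root lies in [-0.5, -0.25]
g(-0.375) = 0.373047 > 0, so the root lies in [-0.5, -0.375]
g(-0.4375) = -0.4622 < 0, so the root lies in [-0.4375, -0.375]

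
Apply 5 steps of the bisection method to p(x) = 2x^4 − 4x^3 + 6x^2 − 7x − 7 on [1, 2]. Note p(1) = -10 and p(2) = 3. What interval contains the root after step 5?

p(1.5) = -7.375 < 0, so the root lies in [1.5, 2]
p(1.75) = -3.554688 < 0, so the root lies in [1.75, 2]
p(1.875) = -0.679199 < 0, so the root lies in [1.875, 2]
p(1.9375) = 1.0518 > 0, so the root lies in [1.875, 1.9375]
p(1.90625) = 0.1602 > 0, so the root lies in [1.875, 1.90625]

[1.875, 1.90625]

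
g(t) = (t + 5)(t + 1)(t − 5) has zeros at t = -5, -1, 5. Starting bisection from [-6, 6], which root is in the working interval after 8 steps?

5

m = 0, g(m) = -25 (−); new bracket [0, 6]
m = 3, g(m) = -64 (−); new bracket [3, 6]
m = 4.5, g(m) = -26.125 (−); new bracket [4.5, 6]
m = 5.25, g(m) = 16.0156 (+); new bracket [4.5, 5.25]
m = 4.875, g(m) = -7.252 (−); new bracket [4.875, 5.25]
m = 5.0625, g(m) = 3.8127 (+); new bracket [4.875, 5.0625]
m = 4.96875, g(m) = -1.8594 (−); new bracket [4.96875, 5.0625]
m = 5.015625, g(m) = 0.9414 (+); new bracket [4.96875, 5.015625]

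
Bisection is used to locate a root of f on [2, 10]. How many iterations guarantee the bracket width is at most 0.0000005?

24

Width after n steps is 8/2^n. Need 2^n ≥ 8/0.0000005 = 16000000.
2^23 = 8388608 < 16000000 ≤ 2^24 = 16777216, so n = 24.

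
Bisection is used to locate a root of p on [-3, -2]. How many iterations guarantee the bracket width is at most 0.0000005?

21

Width after n steps is 1/2^n. Need 2^n ≥ 1/0.0000005 = 2000000.
2^20 = 1048576 < 2000000 ≤ 2^21 = 2097152, so n = 21.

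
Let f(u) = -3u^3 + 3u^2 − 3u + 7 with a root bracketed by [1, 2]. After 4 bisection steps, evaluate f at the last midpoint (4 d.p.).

u = 1.5 gives f = -0.875, negative; keep [1, 1.5]
u = 1.25 gives f = 2.078125, positive; keep [1.25, 1.5]
u = 1.375 gives f = 0.748047, positive; keep [1.375, 1.5]
u = 1.4375 gives f = -0.0247, negative; keep [1.375, 1.4375]

-0.0247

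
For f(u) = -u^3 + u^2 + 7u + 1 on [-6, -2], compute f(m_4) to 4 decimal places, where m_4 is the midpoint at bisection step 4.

m = -4, f(m) = 53 (+); new bracket [-4, -2]
m = -3, f(m) = 16 (+); new bracket [-3, -2]
m = -2.5, f(m) = 5.375 (+); new bracket [-2.5, -2]
m = -2.25, f(m) = 1.7031 (+); new bracket [-2.25, -2]

1.7031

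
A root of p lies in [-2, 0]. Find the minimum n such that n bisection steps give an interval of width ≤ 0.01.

Width after n steps is 2/2^n. Need 2^n ≥ 2/0.01 = 200.
2^7 = 128 < 200 ≤ 2^8 = 256, so n = 8.

8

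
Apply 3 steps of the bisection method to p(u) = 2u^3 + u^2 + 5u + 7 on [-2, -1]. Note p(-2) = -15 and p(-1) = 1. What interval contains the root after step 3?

[-1.125, -1]

m = -1.5, p(m) = -5 (−); new bracket [-1.5, -1]
m = -1.25, p(m) = -1.59375 (−); new bracket [-1.25, -1]
m = -1.125, p(m) = -0.207031 (−); new bracket [-1.125, -1]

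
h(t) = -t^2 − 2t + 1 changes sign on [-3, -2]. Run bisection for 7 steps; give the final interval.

t = -2.5 gives h = -0.25, negative; keep [-2.5, -2]
t = -2.25 gives h = 0.4375, positive; keep [-2.5, -2.25]
t = -2.375 gives h = 0.109375, positive; keep [-2.5, -2.375]
t = -2.4375 gives h = -0.0664, negative; keep [-2.4375, -2.375]
t = -2.40625 gives h = 0.0225, positive; keep [-2.4375, -2.40625]
t = -2.421875 gives h = -0.0217, negative; keep [-2.421875, -2.40625]
t = -2.4140625 gives h = 0.0004, positive; keep [-2.421875, -2.4140625]

[-2.421875, -2.4140625]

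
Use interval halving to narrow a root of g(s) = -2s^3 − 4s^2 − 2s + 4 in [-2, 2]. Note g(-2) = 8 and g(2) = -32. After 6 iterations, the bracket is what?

s = 0 gives g = 4, positive; keep [0, 2]
s = 1 gives g = -4, negative; keep [0, 1]
s = 0.5 gives g = 1.75, positive; keep [0.5, 1]
s = 0.75 gives g = -0.5938, negative; keep [0.5, 0.75]
s = 0.625 gives g = 0.6992, positive; keep [0.625, 0.75]
s = 0.6875 gives g = 0.0845, positive; keep [0.6875, 0.75]

[0.6875, 0.75]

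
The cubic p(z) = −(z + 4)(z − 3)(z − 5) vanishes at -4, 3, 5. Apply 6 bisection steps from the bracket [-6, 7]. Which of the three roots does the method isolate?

-4

m = 0.5, p(m) = -50.625 (−); new bracket [-6, 0.5]
m = -2.75, p(m) = -55.703125 (−); new bracket [-6, -2.75]
m = -4.375, p(m) = 25.927734 (+); new bracket [-4.375, -2.75]
m = -3.5625, p(m) = -24.5837 (−); new bracket [-4.375, -3.5625]
m = -3.96875, p(m) = -1.9532 (−); new bracket [-4.375, -3.96875]
m = -4.171875, p(m) = 11.3059 (+); new bracket [-4.171875, -3.96875]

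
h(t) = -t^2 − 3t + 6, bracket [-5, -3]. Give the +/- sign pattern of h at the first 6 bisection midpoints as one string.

+-+-++

h(-4) = 2 > 0, so the root lies in [-5, -4]
h(-4.5) = -0.75 < 0, so the root lies in [-4.5, -4]
h(-4.25) = 0.6875 > 0, so the root lies in [-4.5, -4.25]
h(-4.375) = -0.0156 < 0, so the root lies in [-4.375, -4.25]
h(-4.3125) = 0.3398 > 0, so the root lies in [-4.375, -4.3125]
h(-4.34375) = 0.1631 > 0, so the root lies in [-4.375, -4.34375]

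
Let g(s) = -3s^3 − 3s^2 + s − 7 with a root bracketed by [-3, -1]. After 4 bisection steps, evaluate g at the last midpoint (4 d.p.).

0.3535

m = -2, g(m) = 3 (+); new bracket [-2, -1]
m = -1.5, g(m) = -5.125 (−); new bracket [-2, -1.5]
m = -1.75, g(m) = -1.859375 (−); new bracket [-2, -1.75]
m = -1.875, g(m) = 0.3535 (+); new bracket [-1.875, -1.75]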